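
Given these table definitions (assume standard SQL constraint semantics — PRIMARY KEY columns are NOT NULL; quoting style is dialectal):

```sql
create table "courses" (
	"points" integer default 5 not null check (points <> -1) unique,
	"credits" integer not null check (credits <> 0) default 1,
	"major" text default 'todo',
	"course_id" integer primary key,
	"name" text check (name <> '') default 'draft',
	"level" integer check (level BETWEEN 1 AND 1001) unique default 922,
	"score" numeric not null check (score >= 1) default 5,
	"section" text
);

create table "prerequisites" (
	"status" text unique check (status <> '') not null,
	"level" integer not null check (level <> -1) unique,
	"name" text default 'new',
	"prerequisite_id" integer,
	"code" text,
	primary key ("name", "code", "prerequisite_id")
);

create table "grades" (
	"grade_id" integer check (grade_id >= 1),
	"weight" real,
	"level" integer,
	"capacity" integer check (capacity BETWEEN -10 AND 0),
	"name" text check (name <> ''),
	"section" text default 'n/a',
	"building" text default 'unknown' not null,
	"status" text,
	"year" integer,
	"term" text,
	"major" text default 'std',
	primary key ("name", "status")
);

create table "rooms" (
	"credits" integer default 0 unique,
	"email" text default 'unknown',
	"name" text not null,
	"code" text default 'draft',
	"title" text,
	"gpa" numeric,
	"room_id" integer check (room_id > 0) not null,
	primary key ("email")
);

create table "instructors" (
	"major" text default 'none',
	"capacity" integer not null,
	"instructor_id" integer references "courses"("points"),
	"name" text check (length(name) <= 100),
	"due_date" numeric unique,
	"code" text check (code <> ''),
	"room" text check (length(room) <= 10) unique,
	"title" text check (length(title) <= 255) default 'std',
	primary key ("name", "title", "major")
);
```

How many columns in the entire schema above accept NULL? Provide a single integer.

courses: 4 nullable (major, name, level, section — PK (course_id) and explicit NOT NULL columns excluded).
prerequisites: 0 nullable (none — PK (name, code, prerequisite_id) and explicit NOT NULL columns excluded).
grades: 8 nullable (grade_id, weight, level, capacity, section, year, term, major — PK (name, status) and explicit NOT NULL columns excluded).
rooms: 4 nullable (credits, code, title, gpa — PK (email) and explicit NOT NULL columns excluded).
instructors: 4 nullable (instructor_id, due_date, code, room — PK (name, title, major) and explicit NOT NULL columns excluded).
Total: 4 + 0 + 8 + 4 + 4 = 20.

20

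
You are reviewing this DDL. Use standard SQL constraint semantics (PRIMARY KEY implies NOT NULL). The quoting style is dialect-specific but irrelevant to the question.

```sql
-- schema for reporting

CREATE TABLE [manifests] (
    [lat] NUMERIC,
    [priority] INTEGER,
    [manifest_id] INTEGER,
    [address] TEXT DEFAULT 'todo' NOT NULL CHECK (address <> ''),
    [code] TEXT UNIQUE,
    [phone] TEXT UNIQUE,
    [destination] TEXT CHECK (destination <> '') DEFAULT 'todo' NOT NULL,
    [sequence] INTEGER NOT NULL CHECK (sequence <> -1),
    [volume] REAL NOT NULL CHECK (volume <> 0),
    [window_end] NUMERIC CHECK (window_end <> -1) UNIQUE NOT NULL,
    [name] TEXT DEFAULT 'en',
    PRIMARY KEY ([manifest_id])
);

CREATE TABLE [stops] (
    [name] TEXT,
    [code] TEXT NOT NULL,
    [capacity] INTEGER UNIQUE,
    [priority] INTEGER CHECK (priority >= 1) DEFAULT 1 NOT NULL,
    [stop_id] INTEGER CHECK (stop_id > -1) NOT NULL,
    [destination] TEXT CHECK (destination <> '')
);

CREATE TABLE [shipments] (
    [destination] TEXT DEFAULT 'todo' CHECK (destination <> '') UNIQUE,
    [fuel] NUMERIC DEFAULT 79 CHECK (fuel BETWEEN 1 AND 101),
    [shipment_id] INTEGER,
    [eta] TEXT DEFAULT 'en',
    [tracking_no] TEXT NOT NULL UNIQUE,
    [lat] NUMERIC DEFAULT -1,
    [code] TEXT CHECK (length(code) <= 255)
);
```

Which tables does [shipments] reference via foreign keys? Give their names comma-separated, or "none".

none

No column in shipments has a REFERENCES clause.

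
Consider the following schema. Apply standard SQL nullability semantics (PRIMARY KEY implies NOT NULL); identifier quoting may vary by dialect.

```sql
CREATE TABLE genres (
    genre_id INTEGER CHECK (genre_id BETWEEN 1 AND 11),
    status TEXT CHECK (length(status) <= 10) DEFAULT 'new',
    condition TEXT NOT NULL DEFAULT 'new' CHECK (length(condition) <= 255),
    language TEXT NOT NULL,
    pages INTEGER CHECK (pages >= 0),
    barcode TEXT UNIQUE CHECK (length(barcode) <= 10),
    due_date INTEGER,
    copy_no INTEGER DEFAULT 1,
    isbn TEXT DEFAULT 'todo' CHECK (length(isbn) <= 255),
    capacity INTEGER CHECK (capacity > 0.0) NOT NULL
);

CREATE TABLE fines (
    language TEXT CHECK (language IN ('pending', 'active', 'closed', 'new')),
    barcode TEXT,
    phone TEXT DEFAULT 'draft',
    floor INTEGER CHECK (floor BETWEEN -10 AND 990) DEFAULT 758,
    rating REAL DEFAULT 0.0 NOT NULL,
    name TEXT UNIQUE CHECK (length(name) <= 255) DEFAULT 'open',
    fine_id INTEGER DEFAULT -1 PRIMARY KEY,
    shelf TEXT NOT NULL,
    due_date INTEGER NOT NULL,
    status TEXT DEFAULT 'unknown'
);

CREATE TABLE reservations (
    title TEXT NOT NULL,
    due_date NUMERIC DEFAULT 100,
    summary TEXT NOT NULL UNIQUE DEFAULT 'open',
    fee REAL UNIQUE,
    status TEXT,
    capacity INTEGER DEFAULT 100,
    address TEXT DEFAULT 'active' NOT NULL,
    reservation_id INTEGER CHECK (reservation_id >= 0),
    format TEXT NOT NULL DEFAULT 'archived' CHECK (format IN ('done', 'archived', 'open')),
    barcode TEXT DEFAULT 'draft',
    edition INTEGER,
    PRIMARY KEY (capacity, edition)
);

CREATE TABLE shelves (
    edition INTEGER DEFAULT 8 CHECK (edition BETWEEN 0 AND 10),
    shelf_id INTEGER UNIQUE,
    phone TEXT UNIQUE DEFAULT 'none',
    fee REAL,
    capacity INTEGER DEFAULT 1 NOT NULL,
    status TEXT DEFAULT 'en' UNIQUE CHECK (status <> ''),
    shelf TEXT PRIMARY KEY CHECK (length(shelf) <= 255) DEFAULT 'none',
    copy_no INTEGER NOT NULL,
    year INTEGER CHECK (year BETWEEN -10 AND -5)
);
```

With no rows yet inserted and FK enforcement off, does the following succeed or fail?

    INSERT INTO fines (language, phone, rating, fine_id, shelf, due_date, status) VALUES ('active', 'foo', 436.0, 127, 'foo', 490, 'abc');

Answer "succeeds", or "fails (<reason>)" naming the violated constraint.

NOT NULL columns: due_date is supplied; fine_id is supplied; rating is supplied; shelf is supplied.
CHECK constraints: 'active' satisfies (language IN ('pending', 'active', 'closed', 'new')).
No constraint is violated.

succeeds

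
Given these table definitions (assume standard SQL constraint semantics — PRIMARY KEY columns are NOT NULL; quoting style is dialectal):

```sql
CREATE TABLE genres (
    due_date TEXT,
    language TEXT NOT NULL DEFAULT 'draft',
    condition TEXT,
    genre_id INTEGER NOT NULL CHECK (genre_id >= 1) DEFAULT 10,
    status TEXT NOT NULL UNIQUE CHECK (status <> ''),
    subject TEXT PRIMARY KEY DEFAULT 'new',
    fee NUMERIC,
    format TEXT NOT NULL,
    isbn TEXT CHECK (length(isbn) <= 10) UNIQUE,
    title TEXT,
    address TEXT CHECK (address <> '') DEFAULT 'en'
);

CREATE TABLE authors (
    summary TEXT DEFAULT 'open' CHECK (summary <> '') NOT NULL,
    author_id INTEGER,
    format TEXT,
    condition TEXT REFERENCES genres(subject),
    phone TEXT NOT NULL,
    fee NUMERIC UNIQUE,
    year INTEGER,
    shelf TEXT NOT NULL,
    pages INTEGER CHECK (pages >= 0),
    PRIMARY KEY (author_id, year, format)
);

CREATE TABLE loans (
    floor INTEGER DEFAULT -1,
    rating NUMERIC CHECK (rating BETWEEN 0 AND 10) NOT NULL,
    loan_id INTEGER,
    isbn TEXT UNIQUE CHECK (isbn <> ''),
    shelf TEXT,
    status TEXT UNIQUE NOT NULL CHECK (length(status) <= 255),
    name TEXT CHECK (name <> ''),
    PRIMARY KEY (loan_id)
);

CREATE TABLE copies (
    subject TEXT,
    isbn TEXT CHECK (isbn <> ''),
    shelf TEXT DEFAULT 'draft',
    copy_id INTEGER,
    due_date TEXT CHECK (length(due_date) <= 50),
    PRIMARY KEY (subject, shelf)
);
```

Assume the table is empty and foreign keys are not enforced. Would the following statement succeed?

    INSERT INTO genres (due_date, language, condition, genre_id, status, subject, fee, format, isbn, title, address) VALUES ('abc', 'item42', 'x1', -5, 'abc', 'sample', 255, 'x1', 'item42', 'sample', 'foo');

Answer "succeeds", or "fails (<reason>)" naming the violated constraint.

fails (CHECK on genre_id)

The value -5 for genre_id violates CHECK (genre_id >= 1).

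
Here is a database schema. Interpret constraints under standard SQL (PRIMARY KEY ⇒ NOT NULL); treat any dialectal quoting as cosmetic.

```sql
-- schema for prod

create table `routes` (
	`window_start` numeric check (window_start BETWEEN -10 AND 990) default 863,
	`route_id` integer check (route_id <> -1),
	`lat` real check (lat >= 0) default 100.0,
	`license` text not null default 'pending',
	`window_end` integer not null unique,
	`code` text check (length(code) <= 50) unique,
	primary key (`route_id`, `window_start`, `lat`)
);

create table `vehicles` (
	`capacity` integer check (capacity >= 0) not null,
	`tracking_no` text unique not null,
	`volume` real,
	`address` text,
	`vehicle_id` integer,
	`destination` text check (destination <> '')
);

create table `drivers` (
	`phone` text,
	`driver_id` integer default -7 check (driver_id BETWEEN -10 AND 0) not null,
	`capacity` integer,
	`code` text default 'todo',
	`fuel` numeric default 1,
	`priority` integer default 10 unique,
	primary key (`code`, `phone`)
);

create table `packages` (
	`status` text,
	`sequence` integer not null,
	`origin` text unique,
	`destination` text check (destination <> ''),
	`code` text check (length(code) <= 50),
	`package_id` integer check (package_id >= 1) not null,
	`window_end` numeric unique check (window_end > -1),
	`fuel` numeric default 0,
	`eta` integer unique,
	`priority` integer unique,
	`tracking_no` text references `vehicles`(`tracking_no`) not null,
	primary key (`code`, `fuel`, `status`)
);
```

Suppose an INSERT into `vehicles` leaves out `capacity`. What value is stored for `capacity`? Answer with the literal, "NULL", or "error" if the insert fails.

error

capacity has no DEFAULT clause.
Omitting it would insert NULL, but it is declared NOT NULL, so the INSERT fails.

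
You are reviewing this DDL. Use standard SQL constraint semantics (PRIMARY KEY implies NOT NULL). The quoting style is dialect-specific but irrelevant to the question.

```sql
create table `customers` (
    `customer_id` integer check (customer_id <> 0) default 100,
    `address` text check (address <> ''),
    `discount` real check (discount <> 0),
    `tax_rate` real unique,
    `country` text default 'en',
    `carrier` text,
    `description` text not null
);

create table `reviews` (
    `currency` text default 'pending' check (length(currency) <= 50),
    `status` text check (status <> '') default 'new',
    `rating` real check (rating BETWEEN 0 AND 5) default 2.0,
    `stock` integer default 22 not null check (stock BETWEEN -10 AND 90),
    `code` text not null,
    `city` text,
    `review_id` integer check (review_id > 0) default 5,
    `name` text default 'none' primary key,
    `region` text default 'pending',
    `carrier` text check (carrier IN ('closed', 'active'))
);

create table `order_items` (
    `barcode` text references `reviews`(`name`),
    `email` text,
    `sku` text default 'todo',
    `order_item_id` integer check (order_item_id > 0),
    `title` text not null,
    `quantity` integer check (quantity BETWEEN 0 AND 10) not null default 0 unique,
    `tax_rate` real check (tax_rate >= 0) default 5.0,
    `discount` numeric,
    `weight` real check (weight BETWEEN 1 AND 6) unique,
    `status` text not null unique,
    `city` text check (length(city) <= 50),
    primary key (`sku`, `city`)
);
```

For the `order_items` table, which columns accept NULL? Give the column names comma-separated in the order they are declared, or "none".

barcode, email, order_item_id, tax_rate, discount, weight

- barcode: a foreign key column may be NULL unless separately constrained → nullable.
- email: no NOT NULL constraint applies → nullable.
- sku: part of the PRIMARY KEY, which implies NOT NULL → not nullable.
- order_item_id: CHECK does not forbid NULL (a CHECK constraint passes when its expression is NULL) → nullable.
- title: declared NOT NULL → not nullable.
- quantity: declared NOT NULL → not nullable.
- tax_rate: CHECK does not forbid NULL (a CHECK constraint passes when its expression is NULL) → nullable.
- discount: no NOT NULL constraint applies → nullable.
- weight: CHECK does not forbid NULL (a CHECK constraint passes when its expression is NULL) → nullable.
- status: declared NOT NULL → not nullable.
- city: part of the PRIMARY KEY, which implies NOT NULL → not nullable.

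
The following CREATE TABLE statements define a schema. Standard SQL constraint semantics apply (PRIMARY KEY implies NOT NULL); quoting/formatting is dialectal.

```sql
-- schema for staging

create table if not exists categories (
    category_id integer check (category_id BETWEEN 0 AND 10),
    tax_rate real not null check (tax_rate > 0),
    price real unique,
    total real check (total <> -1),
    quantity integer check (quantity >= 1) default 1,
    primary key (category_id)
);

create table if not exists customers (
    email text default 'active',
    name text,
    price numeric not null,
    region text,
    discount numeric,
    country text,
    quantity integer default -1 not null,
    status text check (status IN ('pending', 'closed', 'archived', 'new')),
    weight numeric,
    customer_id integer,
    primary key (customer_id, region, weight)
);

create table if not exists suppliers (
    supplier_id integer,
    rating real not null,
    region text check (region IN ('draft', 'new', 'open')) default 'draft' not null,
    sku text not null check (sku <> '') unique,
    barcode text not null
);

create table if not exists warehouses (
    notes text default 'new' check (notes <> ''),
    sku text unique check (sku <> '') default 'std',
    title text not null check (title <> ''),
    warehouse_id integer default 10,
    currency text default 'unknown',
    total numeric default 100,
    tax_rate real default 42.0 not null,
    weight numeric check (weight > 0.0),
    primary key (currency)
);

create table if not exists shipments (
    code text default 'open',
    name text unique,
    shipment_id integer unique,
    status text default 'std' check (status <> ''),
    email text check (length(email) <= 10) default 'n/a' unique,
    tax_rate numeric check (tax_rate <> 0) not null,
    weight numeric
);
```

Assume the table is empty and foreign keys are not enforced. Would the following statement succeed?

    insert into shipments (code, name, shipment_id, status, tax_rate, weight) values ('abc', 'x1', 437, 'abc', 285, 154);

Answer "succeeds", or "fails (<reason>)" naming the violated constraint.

succeeds

NOT NULL columns: tax_rate is supplied.
CHECK constraints: 'abc' satisfies (status <> ''); 285 satisfies (tax_rate <> 0).
No constraint is violated.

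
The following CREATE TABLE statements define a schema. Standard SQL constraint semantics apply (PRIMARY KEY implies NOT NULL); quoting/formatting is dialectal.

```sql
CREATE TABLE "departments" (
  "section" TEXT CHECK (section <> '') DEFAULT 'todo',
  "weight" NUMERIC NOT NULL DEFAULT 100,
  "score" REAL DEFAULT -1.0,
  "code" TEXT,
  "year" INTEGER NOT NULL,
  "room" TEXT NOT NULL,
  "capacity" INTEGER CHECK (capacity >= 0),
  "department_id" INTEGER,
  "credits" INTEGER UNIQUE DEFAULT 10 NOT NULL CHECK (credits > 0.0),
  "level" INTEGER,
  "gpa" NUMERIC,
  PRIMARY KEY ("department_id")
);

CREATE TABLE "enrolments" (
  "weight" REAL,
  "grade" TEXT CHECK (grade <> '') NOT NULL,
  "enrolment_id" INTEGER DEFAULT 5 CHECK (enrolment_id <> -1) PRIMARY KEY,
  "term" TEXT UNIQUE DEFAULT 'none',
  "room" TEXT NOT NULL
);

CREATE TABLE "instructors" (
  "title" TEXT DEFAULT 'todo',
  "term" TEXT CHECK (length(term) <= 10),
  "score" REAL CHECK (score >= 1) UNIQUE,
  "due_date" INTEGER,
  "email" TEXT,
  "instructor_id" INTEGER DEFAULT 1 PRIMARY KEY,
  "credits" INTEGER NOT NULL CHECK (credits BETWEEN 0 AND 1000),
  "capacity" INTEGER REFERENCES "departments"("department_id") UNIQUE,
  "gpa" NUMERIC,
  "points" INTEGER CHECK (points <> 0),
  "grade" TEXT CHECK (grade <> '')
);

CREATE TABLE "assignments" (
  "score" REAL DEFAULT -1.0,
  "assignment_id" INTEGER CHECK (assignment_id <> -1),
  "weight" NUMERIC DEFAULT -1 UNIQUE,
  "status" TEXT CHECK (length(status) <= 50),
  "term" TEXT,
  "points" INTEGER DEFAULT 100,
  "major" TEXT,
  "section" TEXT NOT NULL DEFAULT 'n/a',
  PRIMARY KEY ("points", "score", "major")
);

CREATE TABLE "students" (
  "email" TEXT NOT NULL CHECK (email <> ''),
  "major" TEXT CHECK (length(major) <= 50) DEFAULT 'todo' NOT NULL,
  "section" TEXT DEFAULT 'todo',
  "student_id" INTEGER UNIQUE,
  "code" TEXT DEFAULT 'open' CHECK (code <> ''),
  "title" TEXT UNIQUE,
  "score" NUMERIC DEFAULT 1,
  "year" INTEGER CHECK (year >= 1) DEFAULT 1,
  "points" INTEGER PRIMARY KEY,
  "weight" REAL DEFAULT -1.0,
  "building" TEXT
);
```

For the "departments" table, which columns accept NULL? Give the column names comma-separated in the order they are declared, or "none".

- section: CHECK does not forbid NULL (a CHECK constraint passes when its expression is NULL) → nullable.
- weight: declared NOT NULL → not nullable.
- score: DEFAULT only fills an omitted column; an explicit NULL is still allowed → nullable.
- code: no NOT NULL constraint applies → nullable.
- year: declared NOT NULL → not nullable.
- room: declared NOT NULL → not nullable.
- capacity: CHECK does not forbid NULL (a CHECK constraint passes when its expression is NULL) → nullable.
- department_id: part of the PRIMARY KEY, which implies NOT NULL → not nullable.
- credits: declared NOT NULL → not nullable.
- level: no NOT NULL constraint applies → nullable.
- gpa: no NOT NULL constraint applies → nullable.

section, score, code, capacity, level, gpa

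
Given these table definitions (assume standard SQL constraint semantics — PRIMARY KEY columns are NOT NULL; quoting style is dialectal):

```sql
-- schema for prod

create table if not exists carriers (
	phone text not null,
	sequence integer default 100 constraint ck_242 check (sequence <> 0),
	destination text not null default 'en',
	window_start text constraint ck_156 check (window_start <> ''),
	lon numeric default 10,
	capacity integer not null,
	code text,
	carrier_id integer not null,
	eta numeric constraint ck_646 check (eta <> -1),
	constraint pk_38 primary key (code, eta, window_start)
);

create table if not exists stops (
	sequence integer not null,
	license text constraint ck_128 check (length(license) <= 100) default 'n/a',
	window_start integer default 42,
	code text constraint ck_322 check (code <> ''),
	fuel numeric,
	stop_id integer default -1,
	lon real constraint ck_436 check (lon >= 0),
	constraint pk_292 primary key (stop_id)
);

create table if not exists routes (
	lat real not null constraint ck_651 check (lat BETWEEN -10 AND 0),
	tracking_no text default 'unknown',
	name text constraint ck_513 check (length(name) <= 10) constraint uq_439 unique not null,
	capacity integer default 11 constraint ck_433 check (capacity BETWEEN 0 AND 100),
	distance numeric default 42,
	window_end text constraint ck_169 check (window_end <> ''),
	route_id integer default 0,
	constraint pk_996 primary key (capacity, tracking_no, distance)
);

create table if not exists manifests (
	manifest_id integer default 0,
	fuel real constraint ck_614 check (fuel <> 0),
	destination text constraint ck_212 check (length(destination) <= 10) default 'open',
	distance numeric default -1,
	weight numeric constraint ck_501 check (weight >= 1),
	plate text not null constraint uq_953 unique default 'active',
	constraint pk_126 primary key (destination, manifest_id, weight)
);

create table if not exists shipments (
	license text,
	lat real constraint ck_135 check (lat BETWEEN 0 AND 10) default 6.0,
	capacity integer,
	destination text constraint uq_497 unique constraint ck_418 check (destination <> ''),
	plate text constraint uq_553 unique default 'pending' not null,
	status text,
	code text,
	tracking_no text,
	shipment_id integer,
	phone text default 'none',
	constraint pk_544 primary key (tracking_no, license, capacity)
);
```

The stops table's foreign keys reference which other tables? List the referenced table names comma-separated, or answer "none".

No column in stops has a REFERENCES clause.

none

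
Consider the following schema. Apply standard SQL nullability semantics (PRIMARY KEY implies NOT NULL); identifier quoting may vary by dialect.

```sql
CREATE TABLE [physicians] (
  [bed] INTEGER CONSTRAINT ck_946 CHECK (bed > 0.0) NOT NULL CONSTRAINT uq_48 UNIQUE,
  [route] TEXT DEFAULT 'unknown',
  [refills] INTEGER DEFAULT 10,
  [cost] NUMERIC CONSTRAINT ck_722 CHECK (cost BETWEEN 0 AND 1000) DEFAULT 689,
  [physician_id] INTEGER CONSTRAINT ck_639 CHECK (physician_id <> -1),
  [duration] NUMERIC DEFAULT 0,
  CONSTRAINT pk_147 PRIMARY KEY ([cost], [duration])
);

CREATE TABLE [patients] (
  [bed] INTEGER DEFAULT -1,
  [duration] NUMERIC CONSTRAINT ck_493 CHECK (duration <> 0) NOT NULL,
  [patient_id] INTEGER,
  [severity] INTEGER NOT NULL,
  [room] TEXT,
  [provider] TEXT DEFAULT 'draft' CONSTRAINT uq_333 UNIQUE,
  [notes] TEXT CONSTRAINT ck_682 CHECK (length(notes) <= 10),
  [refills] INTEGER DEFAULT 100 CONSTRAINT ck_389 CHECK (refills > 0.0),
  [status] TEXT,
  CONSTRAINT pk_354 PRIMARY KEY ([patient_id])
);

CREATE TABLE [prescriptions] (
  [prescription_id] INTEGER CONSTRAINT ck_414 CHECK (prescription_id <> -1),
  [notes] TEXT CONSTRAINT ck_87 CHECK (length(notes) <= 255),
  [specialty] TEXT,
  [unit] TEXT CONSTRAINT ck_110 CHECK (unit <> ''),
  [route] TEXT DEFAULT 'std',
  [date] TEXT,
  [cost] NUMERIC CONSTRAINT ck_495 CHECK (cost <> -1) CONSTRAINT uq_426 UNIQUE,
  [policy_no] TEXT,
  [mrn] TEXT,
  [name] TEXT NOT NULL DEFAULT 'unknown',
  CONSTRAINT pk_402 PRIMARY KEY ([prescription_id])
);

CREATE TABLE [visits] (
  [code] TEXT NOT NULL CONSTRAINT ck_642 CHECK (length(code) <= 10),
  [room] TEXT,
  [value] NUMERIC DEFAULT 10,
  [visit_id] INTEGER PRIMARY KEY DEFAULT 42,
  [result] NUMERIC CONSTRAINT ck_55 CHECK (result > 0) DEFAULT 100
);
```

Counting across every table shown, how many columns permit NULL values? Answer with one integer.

physicians: 3 nullable (route, refills, physician_id — PK (cost, duration) and explicit NOT NULL columns excluded).
patients: 6 nullable (bed, room, provider, notes, refills, status — PK (patient_id) and explicit NOT NULL columns excluded).
prescriptions: 8 nullable (notes, specialty, unit, route, date, cost, policy_no, mrn — PK (prescription_id) and explicit NOT NULL columns excluded).
visits: 3 nullable (room, value, result — PK (visit_id) and explicit NOT NULL columns excluded).
Total: 3 + 6 + 8 + 3 = 20.

20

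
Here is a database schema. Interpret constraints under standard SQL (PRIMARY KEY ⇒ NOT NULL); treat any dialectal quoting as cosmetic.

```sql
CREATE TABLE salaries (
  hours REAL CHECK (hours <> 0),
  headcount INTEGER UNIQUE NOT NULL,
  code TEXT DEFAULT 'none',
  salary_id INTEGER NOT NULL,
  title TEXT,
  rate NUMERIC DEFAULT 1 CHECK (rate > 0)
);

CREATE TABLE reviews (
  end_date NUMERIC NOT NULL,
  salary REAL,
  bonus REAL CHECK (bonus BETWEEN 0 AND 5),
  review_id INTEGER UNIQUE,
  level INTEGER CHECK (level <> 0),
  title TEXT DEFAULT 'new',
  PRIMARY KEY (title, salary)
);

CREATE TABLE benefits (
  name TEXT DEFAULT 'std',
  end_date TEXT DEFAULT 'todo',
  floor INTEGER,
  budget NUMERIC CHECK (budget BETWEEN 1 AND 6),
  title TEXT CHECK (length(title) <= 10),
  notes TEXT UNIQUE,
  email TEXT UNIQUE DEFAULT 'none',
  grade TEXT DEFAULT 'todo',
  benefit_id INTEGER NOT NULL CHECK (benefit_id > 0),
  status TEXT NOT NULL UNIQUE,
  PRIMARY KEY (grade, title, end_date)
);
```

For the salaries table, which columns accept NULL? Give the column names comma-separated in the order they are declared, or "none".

- hours: CHECK does not forbid NULL (a CHECK constraint passes when its expression is NULL) → nullable.
- headcount: declared NOT NULL → not nullable.
- code: DEFAULT only fills an omitted column; an explicit NULL is still allowed → nullable.
- salary_id: declared NOT NULL → not nullable.
- title: no NOT NULL constraint applies → nullable.
- rate: CHECK does not forbid NULL (a CHECK constraint passes when its expression is NULL) → nullable.

hours, code, title, rate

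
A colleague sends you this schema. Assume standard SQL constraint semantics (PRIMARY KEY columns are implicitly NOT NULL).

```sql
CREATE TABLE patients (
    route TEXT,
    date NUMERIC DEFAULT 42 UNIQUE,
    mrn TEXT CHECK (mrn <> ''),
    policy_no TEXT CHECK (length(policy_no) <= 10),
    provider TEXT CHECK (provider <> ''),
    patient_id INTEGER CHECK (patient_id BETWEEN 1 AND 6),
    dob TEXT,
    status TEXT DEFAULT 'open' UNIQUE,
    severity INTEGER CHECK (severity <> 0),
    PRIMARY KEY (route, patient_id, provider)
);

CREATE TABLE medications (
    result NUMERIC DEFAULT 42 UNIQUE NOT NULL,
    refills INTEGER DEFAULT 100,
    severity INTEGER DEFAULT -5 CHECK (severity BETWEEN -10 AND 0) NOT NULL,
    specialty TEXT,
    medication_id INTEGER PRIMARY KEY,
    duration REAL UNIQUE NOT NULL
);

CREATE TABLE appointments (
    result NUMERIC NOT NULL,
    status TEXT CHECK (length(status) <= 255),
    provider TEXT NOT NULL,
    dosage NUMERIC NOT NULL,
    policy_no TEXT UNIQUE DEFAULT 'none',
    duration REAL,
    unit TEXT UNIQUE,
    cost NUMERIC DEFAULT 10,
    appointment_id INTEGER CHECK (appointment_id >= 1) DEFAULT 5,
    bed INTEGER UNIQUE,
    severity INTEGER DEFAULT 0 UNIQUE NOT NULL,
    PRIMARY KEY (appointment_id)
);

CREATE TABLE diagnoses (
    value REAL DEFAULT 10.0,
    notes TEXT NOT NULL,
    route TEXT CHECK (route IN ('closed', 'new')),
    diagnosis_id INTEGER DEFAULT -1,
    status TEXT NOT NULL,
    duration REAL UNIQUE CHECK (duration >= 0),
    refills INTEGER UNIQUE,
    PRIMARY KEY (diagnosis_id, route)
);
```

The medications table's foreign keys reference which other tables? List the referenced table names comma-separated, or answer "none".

none

No column in medications has a REFERENCES clause.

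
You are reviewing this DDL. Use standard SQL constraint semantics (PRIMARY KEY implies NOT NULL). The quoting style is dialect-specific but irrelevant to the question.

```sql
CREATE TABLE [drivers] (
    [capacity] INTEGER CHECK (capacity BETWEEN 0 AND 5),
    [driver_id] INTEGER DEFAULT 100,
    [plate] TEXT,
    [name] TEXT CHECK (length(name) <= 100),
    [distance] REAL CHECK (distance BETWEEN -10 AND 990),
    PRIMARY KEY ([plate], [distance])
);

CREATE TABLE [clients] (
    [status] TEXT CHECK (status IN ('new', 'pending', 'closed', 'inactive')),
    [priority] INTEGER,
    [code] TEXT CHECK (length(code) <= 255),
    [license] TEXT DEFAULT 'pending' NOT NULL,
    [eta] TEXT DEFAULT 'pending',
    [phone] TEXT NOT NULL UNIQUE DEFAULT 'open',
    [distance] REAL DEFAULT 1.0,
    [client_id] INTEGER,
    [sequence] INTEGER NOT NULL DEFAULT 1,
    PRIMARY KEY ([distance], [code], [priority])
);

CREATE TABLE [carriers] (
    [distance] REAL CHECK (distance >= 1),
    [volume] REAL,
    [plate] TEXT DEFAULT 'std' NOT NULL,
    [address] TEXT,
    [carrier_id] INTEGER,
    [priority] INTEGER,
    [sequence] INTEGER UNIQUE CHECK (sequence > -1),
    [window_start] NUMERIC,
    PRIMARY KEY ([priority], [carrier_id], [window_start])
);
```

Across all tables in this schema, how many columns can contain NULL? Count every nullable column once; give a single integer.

drivers: 3 nullable (capacity, driver_id, name — PK (plate, distance) and explicit NOT NULL columns excluded).
clients: 3 nullable (status, eta, client_id — PK (distance, code, priority) and explicit NOT NULL columns excluded).
carriers: 4 nullable (distance, volume, address, sequence — PK (priority, carrier_id, window_start) and explicit NOT NULL columns excluded).
Total: 3 + 3 + 4 = 10.

10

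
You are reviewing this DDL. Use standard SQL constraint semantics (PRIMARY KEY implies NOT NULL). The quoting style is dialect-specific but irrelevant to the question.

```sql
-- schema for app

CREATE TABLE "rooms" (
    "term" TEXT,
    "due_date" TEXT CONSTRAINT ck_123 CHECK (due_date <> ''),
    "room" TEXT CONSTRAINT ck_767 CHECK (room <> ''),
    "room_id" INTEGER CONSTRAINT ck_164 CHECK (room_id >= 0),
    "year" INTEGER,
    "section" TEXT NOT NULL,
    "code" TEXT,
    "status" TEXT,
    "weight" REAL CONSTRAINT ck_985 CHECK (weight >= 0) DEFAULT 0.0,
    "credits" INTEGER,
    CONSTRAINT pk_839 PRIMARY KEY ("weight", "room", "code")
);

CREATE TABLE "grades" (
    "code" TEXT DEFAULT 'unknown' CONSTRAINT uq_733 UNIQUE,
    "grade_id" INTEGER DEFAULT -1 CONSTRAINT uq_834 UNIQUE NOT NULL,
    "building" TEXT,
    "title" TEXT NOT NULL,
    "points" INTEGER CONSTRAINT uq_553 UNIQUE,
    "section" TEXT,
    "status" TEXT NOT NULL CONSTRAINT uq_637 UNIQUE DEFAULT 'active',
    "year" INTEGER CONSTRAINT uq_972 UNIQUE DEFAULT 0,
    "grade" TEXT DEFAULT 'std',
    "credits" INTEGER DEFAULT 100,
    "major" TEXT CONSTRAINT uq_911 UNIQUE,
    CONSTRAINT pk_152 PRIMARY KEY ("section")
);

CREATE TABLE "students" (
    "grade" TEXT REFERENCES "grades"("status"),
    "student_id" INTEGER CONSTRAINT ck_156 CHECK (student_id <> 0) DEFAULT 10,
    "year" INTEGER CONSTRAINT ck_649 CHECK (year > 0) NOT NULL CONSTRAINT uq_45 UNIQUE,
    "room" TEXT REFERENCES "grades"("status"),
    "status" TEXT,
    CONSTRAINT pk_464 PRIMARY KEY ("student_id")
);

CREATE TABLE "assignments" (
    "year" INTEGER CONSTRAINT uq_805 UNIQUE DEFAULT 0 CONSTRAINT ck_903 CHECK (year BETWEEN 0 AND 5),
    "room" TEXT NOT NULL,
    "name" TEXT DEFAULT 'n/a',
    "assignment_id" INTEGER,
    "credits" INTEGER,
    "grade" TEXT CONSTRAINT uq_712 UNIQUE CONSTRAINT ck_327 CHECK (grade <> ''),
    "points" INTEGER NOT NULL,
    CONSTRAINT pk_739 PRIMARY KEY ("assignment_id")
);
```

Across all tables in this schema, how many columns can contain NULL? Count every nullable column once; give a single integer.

20

rooms: 6 nullable (term, due_date, room_id, year, status, credits — PK (weight, room, code) and explicit NOT NULL columns excluded).
grades: 7 nullable (code, building, points, year, grade, credits, major — PK (section) and explicit NOT NULL columns excluded).
students: 3 nullable (grade, room, status — PK (student_id) and explicit NOT NULL columns excluded).
assignments: 4 nullable (year, name, credits, grade — PK (assignment_id) and explicit NOT NULL columns excluded).
Total: 6 + 7 + 3 + 4 = 20.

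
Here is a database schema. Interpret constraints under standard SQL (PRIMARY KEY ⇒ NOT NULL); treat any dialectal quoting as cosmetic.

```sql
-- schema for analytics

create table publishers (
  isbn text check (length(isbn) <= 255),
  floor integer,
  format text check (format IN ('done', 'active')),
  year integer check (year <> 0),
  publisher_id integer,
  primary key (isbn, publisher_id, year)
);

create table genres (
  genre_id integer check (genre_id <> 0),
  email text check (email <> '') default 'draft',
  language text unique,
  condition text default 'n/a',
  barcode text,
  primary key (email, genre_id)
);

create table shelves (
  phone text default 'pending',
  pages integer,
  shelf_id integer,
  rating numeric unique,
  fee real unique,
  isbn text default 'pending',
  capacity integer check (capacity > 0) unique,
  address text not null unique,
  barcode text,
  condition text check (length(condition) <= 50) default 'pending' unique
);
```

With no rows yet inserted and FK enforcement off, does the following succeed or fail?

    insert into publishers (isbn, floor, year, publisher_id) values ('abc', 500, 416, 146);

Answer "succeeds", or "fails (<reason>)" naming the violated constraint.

succeeds

NOT NULL columns: isbn is supplied; publisher_id is supplied; year is supplied.
CHECK constraints: 'abc' satisfies (length(isbn) <= 255); 416 satisfies (year <> 0).
No constraint is violated.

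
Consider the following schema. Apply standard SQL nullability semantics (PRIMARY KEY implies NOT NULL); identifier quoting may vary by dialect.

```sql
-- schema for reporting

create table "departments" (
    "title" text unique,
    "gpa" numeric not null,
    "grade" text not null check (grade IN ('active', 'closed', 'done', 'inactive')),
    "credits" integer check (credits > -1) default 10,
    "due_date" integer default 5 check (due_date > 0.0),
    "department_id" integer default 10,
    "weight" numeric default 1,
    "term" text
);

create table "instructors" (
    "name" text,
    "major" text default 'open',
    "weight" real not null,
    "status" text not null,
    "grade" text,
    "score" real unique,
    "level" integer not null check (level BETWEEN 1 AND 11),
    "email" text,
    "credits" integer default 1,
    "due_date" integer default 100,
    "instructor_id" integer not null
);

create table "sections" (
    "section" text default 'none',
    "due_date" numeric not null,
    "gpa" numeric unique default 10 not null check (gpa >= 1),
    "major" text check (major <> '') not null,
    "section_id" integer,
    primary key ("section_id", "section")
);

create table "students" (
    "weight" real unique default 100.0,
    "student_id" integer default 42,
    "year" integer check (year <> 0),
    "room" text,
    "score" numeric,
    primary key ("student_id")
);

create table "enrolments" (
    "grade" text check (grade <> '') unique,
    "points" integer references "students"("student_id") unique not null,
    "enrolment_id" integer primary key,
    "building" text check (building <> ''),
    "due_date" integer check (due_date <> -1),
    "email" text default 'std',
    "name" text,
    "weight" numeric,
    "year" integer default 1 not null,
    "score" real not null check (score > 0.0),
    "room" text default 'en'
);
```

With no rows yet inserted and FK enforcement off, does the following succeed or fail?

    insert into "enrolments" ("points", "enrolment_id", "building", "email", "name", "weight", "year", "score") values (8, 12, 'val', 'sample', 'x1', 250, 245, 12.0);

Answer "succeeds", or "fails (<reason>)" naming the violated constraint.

succeeds

NOT NULL columns: enrolment_id is supplied; points is supplied; score is supplied; year is supplied.
CHECK constraints: 'val' satisfies (building <> ''); 12.0 satisfies (score > 0.0).
No constraint is violated.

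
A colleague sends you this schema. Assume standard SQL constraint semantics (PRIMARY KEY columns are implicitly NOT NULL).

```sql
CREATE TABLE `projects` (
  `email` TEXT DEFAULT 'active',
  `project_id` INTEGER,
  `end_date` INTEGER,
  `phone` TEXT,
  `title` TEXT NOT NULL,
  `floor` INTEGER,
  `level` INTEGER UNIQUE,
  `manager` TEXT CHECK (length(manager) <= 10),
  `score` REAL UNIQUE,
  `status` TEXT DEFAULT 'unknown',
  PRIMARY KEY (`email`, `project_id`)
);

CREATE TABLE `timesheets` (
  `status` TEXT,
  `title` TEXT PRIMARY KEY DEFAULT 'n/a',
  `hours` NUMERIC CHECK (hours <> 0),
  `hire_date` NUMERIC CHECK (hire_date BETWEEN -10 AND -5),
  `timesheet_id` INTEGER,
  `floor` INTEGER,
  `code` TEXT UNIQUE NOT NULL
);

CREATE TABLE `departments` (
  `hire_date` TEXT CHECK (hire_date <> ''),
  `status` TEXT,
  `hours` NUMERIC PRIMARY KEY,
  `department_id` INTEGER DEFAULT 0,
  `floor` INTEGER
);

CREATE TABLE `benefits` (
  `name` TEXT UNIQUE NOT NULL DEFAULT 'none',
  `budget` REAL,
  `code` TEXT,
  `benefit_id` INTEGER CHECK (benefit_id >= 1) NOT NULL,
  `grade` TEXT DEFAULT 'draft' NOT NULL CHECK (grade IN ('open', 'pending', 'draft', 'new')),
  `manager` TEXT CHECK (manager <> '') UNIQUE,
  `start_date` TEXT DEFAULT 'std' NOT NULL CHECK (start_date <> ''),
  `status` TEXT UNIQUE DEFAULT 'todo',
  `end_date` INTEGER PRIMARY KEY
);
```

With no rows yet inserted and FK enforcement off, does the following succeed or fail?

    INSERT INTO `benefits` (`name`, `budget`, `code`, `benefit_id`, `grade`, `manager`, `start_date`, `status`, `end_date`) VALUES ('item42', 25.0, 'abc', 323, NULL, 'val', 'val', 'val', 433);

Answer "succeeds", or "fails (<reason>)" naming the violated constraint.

fails (NOT NULL on grade)

grade is explicitly set to NULL, but grade is declared NOT NULL.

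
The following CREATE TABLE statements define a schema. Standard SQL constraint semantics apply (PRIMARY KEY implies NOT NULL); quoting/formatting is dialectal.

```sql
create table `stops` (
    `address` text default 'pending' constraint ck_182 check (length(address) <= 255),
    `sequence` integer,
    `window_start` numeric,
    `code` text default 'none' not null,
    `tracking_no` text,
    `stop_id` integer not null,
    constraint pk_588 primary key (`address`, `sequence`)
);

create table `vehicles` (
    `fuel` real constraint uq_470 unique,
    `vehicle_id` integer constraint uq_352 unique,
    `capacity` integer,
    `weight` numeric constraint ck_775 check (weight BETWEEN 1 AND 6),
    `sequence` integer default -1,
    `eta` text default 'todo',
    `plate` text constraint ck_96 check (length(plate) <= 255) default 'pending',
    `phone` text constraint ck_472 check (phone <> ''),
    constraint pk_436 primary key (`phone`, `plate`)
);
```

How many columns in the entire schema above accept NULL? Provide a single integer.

stops: 2 nullable (window_start, tracking_no — PK (address, sequence) and explicit NOT NULL columns excluded).
vehicles: 6 nullable (fuel, vehicle_id, capacity, weight, sequence, eta — PK (phone, plate) and explicit NOT NULL columns excluded).
Total: 2 + 6 = 8.

8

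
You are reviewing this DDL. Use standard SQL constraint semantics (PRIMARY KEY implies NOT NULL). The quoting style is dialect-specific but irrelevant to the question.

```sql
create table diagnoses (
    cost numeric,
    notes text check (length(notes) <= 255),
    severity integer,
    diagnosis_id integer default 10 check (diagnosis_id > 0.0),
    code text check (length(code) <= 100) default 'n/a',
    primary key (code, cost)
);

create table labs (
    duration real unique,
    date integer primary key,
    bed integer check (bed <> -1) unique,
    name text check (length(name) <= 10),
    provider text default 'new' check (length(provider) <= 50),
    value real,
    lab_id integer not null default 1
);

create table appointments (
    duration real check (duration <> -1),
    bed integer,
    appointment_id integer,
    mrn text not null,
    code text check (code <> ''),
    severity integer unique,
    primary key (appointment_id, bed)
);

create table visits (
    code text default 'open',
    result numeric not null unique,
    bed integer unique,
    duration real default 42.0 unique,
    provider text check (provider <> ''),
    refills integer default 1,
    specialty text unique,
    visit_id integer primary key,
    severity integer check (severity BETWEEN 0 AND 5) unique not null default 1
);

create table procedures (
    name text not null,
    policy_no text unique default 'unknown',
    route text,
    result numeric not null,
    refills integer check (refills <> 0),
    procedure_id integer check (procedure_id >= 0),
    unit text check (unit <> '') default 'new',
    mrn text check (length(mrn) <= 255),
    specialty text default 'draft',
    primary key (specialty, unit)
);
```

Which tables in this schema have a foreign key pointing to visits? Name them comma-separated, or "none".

none

No REFERENCES clause anywhere in the schema names visits.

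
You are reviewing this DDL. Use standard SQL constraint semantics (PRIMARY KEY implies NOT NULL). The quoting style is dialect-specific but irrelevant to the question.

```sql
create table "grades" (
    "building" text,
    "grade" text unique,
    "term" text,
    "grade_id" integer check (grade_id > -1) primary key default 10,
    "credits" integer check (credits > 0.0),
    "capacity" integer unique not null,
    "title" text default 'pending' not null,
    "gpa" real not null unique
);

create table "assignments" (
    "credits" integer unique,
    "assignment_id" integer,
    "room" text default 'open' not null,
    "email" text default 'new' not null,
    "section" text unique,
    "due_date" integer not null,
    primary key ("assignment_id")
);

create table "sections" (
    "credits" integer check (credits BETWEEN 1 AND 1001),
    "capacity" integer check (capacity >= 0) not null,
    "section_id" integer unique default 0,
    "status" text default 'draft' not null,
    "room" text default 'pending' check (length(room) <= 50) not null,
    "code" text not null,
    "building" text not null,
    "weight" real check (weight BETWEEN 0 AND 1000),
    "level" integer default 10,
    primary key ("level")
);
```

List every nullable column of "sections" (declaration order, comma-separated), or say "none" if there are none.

credits, section_id, weight

- credits: CHECK does not forbid NULL (a CHECK constraint passes when its expression is NULL) → nullable.
- capacity: declared NOT NULL → not nullable.
- section_id: UNIQUE does not imply NOT NULL → nullable.
- status: declared NOT NULL → not nullable.
- room: declared NOT NULL → not nullable.
- code: declared NOT NULL → not nullable.
- building: declared NOT NULL → not nullable.
- weight: CHECK does not forbid NULL (a CHECK constraint passes when its expression is NULL) → nullable.
- level: part of the PRIMARY KEY, which implies NOT NULL → not nullable.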